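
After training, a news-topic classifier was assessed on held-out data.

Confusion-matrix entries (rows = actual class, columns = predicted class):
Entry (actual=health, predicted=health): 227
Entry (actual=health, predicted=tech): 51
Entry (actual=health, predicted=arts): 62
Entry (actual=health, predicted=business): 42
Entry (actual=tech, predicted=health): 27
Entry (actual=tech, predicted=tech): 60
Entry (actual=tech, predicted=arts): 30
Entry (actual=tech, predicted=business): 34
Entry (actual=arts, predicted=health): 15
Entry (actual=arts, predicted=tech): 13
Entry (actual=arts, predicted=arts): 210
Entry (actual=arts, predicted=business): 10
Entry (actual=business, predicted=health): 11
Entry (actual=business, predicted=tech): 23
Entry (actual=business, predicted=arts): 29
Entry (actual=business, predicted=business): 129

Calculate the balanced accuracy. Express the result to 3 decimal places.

0.628

Balanced accuracy = mean of per-class recall.
  health: recall = 227/382 = 0.5942
  tech: recall = 60/151 = 0.3974
  arts: recall = 210/248 = 0.8468
  business: recall = 129/192 = 0.6719
Mean = (0.5942 + 0.3974 + 0.8468 + 0.6719) / 4 = 0.628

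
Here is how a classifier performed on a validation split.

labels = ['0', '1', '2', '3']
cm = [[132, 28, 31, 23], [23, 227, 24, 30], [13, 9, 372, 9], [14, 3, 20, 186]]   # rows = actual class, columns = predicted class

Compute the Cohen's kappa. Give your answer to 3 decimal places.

0.728

Observed agreement pₒ = trace/N = 917/1144 = 0.8016
Expected agreement pₑ = Σ (rowᵢ·colᵢ)/N² = (214·182 + 304·267 + 403·447 + 223·248)/1144² = 0.2717
κ = (pₒ − pₑ)/(1 − pₑ) = (0.8016 − 0.2717)/(1 − 0.2717) = 0.728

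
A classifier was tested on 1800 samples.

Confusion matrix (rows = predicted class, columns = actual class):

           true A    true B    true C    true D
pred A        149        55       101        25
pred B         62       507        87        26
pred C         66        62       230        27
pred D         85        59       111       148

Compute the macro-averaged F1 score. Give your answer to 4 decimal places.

0.5368

Per-class F1 score (2·TP/(2·TP+FP+FN)):
  A: TP=149, FP=55+101+25=181, FN=62+66+85=213 → 298/692 = 0.43064
  B: TP=507, FP=62+87+26=175, FN=55+62+59=176 → 1014/1365 = 0.74286
  C: TP=230, FP=66+62+27=155, FN=101+87+111=299 → 460/914 = 0.50328
  D: TP=148, FP=85+59+111=255, FN=25+26+27=78 → 296/629 = 0.47059
Macro-F1 score = mean = (0.43064 + 0.74286 + 0.50328 + 0.47059) / 4 = 0.5368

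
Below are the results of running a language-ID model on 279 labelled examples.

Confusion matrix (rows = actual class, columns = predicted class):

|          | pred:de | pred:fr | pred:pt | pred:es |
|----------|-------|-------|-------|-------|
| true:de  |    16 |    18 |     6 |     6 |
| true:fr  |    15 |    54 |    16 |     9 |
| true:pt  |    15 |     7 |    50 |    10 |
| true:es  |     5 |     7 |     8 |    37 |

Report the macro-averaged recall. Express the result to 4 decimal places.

0.5453

Per-class recall (TP/(TP+FN)):
  de: TP=16, FN=18+6+6=30 → 16/46 = 0.34783
  fr: TP=54, FN=15+16+9=40 → 54/94 = 0.57447
  pt: TP=50, FN=15+7+10=32 → 50/82 = 0.60976
  es: TP=37, FN=5+7+8=20 → 37/57 = 0.64912
Macro-recall = mean = (0.34783 + 0.57447 + 0.60976 + 0.64912) / 4 = 0.5453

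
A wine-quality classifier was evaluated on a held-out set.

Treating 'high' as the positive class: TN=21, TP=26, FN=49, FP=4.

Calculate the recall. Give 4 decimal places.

0.3467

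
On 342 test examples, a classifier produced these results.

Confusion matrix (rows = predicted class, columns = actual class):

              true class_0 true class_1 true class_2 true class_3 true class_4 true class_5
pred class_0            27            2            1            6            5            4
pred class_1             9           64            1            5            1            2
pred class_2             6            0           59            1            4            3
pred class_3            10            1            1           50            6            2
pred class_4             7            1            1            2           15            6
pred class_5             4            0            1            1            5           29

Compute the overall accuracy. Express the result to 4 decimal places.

0.7135

Accuracy = trace / total = (27+64+59+50+15+29=244) / 342 = 244/342 = 0.7135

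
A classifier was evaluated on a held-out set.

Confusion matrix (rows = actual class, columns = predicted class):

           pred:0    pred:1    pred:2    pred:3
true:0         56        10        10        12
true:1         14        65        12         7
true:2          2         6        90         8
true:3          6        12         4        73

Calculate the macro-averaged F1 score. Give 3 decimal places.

0.729

Per-class F1 score (2·TP/(2·TP+FP+FN)):
  0: TP=56, FP=14+2+6=22, FN=10+10+12=32 → 112/166 = 0.6747
  1: TP=65, FP=10+6+12=28, FN=14+12+7=33 → 130/191 = 0.6806
  2: TP=90, FP=10+12+4=26, FN=2+6+8=16 → 180/222 = 0.8108
  3: TP=73, FP=12+7+8=27, FN=6+12+4=22 → 146/195 = 0.7487
Macro-F1 score = mean = (0.6747 + 0.6806 + 0.8108 + 0.7487) / 4 = 0.729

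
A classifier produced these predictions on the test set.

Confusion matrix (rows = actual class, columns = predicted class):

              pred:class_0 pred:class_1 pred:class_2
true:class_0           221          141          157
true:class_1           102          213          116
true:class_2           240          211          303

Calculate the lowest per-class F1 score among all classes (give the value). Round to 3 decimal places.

0.409

Per-class F1 score (2·TP/(2·TP+FP+FN)):
  class_0: TP=221, FP=102+240=342, FN=141+157=298 → 442/1082 = 0.4085
  class_1: TP=213, FP=141+211=352, FN=102+116=218 → 426/996 = 0.4277
  class_2: TP=303, FP=157+116=273, FN=240+211=451 → 606/1330 = 0.4556
Lowest is class 'class_0' with F1 score = 0.409.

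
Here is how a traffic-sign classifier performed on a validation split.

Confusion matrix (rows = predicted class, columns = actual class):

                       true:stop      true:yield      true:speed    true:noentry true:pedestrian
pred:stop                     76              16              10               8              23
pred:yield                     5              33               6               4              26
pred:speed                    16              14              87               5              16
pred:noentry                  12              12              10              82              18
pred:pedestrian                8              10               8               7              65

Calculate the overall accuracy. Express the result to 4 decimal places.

0.5945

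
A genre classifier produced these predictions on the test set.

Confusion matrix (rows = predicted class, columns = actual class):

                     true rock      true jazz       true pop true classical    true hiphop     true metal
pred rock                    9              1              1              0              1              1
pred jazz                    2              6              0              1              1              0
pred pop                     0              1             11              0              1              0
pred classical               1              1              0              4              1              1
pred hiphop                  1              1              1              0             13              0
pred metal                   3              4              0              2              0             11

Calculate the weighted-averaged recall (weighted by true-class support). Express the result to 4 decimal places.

0.6750

Per-class recall (TP/(TP+FN)):
  rock: TP=9, FN=2+0+1+1+3=7 → 9/16 = 0.56250
  jazz: TP=6, FN=1+1+1+1+4=8 → 6/14 = 0.42857
  pop: TP=11, FN=1+0+0+1+0=2 → 11/13 = 0.84615
  classical: TP=4, FN=0+1+0+0+2=3 → 4/7 = 0.57143
  hiphop: TP=13, FN=1+1+1+1+0=4 → 13/17 = 0.76471
  metal: TP=11, FN=1+0+0+1+0=2 → 11/13 = 0.84615
Weighted-recall = Σ (supportᵢ/N)·recallᵢ with N=80: (16/80)·0.56250 + (14/80)·0.42857 + (13/80)·0.84615 + (7/80)·0.57143 + (17/80)·0.76471 + (13/80)·0.84615 = 0.6750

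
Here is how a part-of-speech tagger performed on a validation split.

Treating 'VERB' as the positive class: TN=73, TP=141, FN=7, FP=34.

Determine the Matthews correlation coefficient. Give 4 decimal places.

0.6753

MCC = (TP·TN − FP·FN) / √((TP+FP)(TP+FN)(TN+FP)(TN+FN))
Numerator = 141·73 − 34·7 = 10055
Denominator = √(175·148·107·80) = √221704000 = 14889.7280
MCC = 10055 / 14889.7280 = 0.6753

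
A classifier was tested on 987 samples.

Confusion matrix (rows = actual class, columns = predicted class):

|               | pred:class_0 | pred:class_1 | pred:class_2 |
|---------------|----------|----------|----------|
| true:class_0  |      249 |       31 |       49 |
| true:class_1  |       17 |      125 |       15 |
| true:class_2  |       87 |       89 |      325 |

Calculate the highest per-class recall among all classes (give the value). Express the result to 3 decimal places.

0.796

Per-class recall (TP/(TP+FN)):
  class_0: TP=249, FN=31+49=80 → 249/329 = 0.7568
  class_1: TP=125, FN=17+15=32 → 125/157 = 0.7962
  class_2: TP=325, FN=87+89=176 → 325/501 = 0.6487
Highest is class 'class_1' with recall = 0.796.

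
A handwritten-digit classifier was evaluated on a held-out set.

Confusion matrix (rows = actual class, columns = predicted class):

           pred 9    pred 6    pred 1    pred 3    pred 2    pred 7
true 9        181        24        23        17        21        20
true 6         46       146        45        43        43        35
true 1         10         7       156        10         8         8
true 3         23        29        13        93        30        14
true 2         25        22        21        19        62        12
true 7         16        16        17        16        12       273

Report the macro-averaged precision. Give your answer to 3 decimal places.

Per-class precision (TP/(TP+FP)):
  9: TP=181, FP=46+10+23+25+16=120 → 181/301 = 0.6013
  6: TP=146, FP=24+7+29+22+16=98 → 146/244 = 0.5984
  1: TP=156, FP=23+45+13+21+17=119 → 156/275 = 0.5673
  3: TP=93, FP=17+43+10+19+16=105 → 93/198 = 0.4697
  2: TP=62, FP=21+43+8+30+12=114 → 62/176 = 0.3523
  7: TP=273, FP=20+35+8+14+12=89 → 273/362 = 0.7541
Macro-precision = mean = (0.6013 + 0.5984 + 0.5673 + 0.4697 + 0.3523 + 0.7541) / 6 = 0.557

0.557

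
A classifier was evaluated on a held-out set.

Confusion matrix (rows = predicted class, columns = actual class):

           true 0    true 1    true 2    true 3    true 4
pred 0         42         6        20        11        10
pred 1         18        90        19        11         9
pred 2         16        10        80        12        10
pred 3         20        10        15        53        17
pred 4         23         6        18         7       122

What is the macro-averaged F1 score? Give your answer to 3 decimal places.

Per-class F1 score (2·TP/(2·TP+FP+FN)):
  0: TP=42, FP=6+20+11+10=47, FN=18+16+20+23=77 → 84/208 = 0.4038
  1: TP=90, FP=18+19+11+9=57, FN=6+10+10+6=32 → 180/269 = 0.6691
  2: TP=80, FP=16+10+12+10=48, FN=20+19+15+18=72 → 160/280 = 0.5714
  3: TP=53, FP=20+10+15+17=62, FN=11+11+12+7=41 → 106/209 = 0.5072
  4: TP=122, FP=23+6+18+7=54, FN=10+9+10+17=46 → 244/344 = 0.7093
Macro-F1 score = mean = (0.4038 + 0.6691 + 0.5714 + 0.5072 + 0.7093) / 5 = 0.572

0.572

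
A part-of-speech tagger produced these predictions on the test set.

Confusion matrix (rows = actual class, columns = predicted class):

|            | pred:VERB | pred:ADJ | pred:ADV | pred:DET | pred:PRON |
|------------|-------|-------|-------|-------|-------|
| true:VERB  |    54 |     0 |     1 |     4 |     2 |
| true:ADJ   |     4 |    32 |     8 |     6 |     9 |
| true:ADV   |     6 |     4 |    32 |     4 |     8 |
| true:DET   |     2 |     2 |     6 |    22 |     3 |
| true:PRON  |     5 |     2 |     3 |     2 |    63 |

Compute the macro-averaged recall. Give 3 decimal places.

Per-class recall (TP/(TP+FN)):
  VERB: TP=54, FN=0+1+4+2=7 → 54/61 = 0.8852
  ADJ: TP=32, FN=4+8+6+9=27 → 32/59 = 0.5424
  ADV: TP=32, FN=6+4+4+8=22 → 32/54 = 0.5926
  DET: TP=22, FN=2+2+6+3=13 → 22/35 = 0.6286
  PRON: TP=63, FN=5+2+3+2=12 → 63/75 = 0.8400
Macro-recall = mean = (0.8852 + 0.5424 + 0.5926 + 0.6286 + 0.8400) / 5 = 0.698

0.698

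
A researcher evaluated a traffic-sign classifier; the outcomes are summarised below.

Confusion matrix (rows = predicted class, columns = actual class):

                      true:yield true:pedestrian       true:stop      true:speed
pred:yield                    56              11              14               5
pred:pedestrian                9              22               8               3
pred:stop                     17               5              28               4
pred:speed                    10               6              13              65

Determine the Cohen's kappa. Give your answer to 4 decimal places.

Observed agreement pₒ = trace/N = 171/276 = 0.61957
Expected agreement pₑ = Σ (rowᵢ·colᵢ)/N² = (92·86 + 44·42 + 63·54 + 77·94)/276² = 0.26780
κ = (pₒ − pₑ)/(1 − pₑ) = (0.61957 − 0.26780)/(1 − 0.26780) = 0.4804

0.4804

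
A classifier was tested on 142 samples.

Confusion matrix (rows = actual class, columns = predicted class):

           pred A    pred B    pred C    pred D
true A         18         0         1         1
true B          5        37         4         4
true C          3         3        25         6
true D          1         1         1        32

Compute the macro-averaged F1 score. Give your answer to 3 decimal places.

0.784

Per-class F1 score (2·TP/(2·TP+FP+FN)):
  A: TP=18, FP=5+3+1=9, FN=0+1+1=2 → 36/47 = 0.7660
  B: TP=37, FP=0+3+1=4, FN=5+4+4=13 → 74/91 = 0.8132
  C: TP=25, FP=1+4+1=6, FN=3+3+6=12 → 50/68 = 0.7353
  D: TP=32, FP=1+4+6=11, FN=1+1+1=3 → 64/78 = 0.8205
Macro-F1 score = mean = (0.7660 + 0.8132 + 0.7353 + 0.8205) / 4 = 0.784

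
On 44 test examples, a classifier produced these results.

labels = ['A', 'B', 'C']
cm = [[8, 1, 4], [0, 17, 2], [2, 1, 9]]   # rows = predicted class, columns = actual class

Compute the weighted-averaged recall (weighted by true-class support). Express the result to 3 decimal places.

0.773

Per-class recall (TP/(TP+FN)):
  A: TP=8, FN=0+2=2 → 8/10 = 0.8000
  B: TP=17, FN=1+1=2 → 17/19 = 0.8947
  C: TP=9, FN=4+2=6 → 9/15 = 0.6000
Weighted-recall = Σ (supportᵢ/N)·recallᵢ with N=44: (10/44)·0.8000 + (19/44)·0.8947 + (15/44)·0.6000 = 0.773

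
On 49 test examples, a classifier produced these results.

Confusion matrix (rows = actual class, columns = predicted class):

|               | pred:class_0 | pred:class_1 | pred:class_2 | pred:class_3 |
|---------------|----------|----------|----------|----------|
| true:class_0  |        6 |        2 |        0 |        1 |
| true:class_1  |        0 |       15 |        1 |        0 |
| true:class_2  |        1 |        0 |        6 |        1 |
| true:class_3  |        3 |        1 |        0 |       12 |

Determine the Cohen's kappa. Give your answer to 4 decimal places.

Observed agreement pₒ = trace/N = 39/49 = 0.79592
Expected agreement pₑ = Σ (rowᵢ·colᵢ)/N² = (9·10 + 16·18 + 8·7 + 16·14)/49² = 0.27405
κ = (pₒ − pₑ)/(1 − pₑ) = (0.79592 − 0.27405)/(1 − 0.27405) = 0.7189

0.7189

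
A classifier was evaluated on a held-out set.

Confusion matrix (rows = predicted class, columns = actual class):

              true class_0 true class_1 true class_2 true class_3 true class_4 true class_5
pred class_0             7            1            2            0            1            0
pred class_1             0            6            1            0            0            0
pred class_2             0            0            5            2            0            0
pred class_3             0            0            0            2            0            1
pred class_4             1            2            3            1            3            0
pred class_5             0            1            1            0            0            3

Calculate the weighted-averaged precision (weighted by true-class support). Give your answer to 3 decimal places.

Per-class precision (TP/(TP+FP)):
  class_0: TP=7, FP=1+2+0+1+0=4 → 7/11 = 0.6364
  class_1: TP=6, FP=0+1+0+0+0=1 → 6/7 = 0.8571
  class_2: TP=5, FP=0+0+2+0+0=2 → 5/7 = 0.7143
  class_3: TP=2, FP=0+0+0+0+1=1 → 2/3 = 0.6667
  class_4: TP=3, FP=1+2+3+1+0=7 → 3/10 = 0.3000
  class_5: TP=3, FP=0+1+1+0+0=2 → 3/5 = 0.6000
Weighted-precision = Σ (supportᵢ/N)·precisionᵢ with N=43: (8/43)·0.6364 + (10/43)·0.8571 + (12/43)·0.7143 + (5/43)·0.6667 + (4/43)·0.3000 + (4/43)·0.6000 = 0.678

0.678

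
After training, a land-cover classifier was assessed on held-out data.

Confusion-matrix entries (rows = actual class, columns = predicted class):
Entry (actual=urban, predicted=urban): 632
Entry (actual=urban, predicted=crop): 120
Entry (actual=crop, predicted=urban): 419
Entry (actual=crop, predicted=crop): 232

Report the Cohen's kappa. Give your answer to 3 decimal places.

0.203

Observed agreement pₒ = trace/N = 864/1403 = 0.6158
Expected agreement pₑ = Σ (rowᵢ·colᵢ)/N² = (752·1051 + 651·352)/1403² = 0.5179
κ = (pₒ − pₑ)/(1 − pₑ) = (0.6158 − 0.5179)/(1 − 0.5179) = 0.203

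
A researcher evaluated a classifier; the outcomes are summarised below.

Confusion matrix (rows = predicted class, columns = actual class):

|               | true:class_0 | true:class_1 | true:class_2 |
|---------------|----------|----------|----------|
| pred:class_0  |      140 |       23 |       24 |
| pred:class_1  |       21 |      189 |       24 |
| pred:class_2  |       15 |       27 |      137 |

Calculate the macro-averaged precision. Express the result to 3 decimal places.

Per-class precision (TP/(TP+FP)):
  class_0: TP=140, FP=23+24=47 → 140/187 = 0.7487
  class_1: TP=189, FP=21+24=45 → 189/234 = 0.8077
  class_2: TP=137, FP=15+27=42 → 137/179 = 0.7654
Macro-precision = mean = (0.7487 + 0.8077 + 0.7654) / 3 = 0.774

0.774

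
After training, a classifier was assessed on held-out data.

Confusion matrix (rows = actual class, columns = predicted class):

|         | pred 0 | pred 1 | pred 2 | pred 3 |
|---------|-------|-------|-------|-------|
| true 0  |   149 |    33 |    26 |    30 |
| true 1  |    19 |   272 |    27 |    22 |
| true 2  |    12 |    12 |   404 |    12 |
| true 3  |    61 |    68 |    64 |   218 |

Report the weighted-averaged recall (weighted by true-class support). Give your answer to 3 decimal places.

0.730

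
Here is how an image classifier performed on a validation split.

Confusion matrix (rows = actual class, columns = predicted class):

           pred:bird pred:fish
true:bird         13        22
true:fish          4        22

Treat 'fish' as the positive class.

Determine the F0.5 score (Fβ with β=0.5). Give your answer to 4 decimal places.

Fβ = (1+β²)·TP / ((1+β²)·TP + β²·FN + FP), with β²=1/4
= 1.25·22 / (1.25·22 + 0.25·4 + 22) = 0.5446

0.5446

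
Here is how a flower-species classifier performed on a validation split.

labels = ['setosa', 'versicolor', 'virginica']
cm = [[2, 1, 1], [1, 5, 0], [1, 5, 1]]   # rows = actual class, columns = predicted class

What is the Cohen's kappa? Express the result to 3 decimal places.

Observed agreement pₒ = trace/N = 8/17 = 0.4706
Expected agreement pₑ = Σ (rowᵢ·colᵢ)/N² = (4·4 + 6·11 + 7·2)/17² = 0.3322
κ = (pₒ − pₑ)/(1 − pₑ) = (0.4706 − 0.3322)/(1 − 0.3322) = 0.207

0.207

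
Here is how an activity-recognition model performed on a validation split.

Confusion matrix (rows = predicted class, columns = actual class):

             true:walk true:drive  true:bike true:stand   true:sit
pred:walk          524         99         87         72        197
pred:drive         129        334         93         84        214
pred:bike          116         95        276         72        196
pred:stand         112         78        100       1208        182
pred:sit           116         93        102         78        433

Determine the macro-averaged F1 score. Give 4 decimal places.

Per-class F1 score (2·TP/(2·TP+FP+FN)):
  walk: TP=524, FP=99+87+72+197=455, FN=129+116+112+116=473 → 1048/1976 = 0.53036
  drive: TP=334, FP=129+93+84+214=520, FN=99+95+78+93=365 → 668/1553 = 0.43014
  bike: TP=276, FP=116+95+72+196=479, FN=87+93+100+102=382 → 552/1413 = 0.39066
  stand: TP=1208, FP=112+78+100+182=472, FN=72+84+72+78=306 → 2416/3194 = 0.75642
  sit: TP=433, FP=116+93+102+78=389, FN=197+214+196+182=789 → 866/2044 = 0.42368
Macro-F1 score = mean = (0.53036 + 0.43014 + 0.39066 + 0.75642 + 0.42368) / 5 = 0.5063

0.5063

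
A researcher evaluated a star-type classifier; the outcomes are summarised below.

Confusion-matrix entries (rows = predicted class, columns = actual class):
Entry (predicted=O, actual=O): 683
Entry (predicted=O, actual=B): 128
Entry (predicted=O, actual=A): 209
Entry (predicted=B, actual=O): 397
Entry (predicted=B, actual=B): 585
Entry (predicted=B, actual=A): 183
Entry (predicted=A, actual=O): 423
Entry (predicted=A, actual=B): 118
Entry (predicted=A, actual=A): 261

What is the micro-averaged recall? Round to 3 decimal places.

Micro-averaging pools counts across classes: ΣTP=1529, ΣFP=1458, ΣFN=1458.
Micro-recall = TP/(TP+FN) on pooled counts = 0.512 (equals overall accuracy in single-label multiclass).

0.512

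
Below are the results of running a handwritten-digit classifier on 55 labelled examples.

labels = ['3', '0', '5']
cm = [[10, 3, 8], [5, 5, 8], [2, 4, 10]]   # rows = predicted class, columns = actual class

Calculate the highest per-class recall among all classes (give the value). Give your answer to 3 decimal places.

0.588

Per-class recall (TP/(TP+FN)):
  3: TP=10, FN=5+2=7 → 10/17 = 0.5882
  0: TP=5, FN=3+4=7 → 5/12 = 0.4167
  5: TP=10, FN=8+8=16 → 10/26 = 0.3846
Highest is class '3' with recall = 0.588.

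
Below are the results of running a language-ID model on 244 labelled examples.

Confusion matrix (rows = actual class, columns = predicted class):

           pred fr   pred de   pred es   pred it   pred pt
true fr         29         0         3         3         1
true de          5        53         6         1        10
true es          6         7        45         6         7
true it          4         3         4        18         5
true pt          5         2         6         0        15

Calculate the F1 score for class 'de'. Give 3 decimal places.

0.757

Treat 'de' as positive and all other classes as negative.
F1 score = 2·TP/(2·TP+FP+FN).
de: TP=53, FP=0+7+3+2=12, FN=5+6+1+10=22 → 106/140 = 0.7571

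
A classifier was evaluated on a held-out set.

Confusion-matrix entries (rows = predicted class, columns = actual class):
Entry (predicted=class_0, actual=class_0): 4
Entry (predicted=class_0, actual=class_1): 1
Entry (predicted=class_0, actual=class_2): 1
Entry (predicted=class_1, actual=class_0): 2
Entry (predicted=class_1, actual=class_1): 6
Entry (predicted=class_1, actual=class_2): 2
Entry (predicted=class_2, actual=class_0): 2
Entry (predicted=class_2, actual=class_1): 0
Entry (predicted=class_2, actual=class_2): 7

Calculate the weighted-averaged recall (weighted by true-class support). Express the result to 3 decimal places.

0.680

Per-class recall (TP/(TP+FN)):
  class_0: TP=4, FN=2+2=4 → 4/8 = 0.5000
  class_1: TP=6, FN=1+0=1 → 6/7 = 0.8571
  class_2: TP=7, FN=1+2=3 → 7/10 = 0.7000
Weighted-recall = Σ (supportᵢ/N)·recallᵢ with N=25: (8/25)·0.5000 + (7/25)·0.8571 + (10/25)·0.7000 = 0.680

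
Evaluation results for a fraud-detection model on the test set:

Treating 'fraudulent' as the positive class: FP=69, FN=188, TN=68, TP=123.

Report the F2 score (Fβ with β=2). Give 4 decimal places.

0.4283

Fβ = (1+β²)·TP / ((1+β²)·TP + β²·FN + FP), with β²=4
= 5·123 / (5·123 + 4·188 + 69) = 0.4283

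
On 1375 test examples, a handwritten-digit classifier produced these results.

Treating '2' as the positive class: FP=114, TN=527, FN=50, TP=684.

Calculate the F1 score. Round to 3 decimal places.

0.893

Precision = TP/(TP+FP) = 684/798 = 0.8571
Recall = TP/(TP+FN) = 684/734 = 0.9319
F1 = 2·TP/(2·TP+FP+FN) = 1368/1532 = 0.893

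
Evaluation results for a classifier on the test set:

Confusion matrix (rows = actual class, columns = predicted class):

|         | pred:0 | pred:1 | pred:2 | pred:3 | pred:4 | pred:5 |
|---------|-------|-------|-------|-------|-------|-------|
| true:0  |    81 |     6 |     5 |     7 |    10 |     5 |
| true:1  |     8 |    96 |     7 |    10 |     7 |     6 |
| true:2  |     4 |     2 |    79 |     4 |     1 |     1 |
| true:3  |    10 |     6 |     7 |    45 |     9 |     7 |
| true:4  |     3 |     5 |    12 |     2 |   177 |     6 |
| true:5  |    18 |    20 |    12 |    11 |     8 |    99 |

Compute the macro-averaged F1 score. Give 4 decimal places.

Per-class F1 score (2·TP/(2·TP+FP+FN)):
  0: TP=81, FP=8+4+10+3+18=43, FN=6+5+7+10+5=33 → 162/238 = 0.68067
  1: TP=96, FP=6+2+6+5+20=39, FN=8+7+10+7+6=38 → 192/269 = 0.71375
  2: TP=79, FP=5+7+7+12+12=43, FN=4+2+4+1+1=12 → 158/213 = 0.74178
  3: TP=45, FP=7+10+4+2+11=34, FN=10+6+7+9+7=39 → 90/163 = 0.55215
  4: TP=177, FP=10+7+1+9+8=35, FN=3+5+12+2+6=28 → 354/417 = 0.84892
  5: TP=99, FP=5+6+1+7+6=25, FN=18+20+12+11+8=69 → 198/292 = 0.67808
Macro-F1 score = mean = (0.68067 + 0.71375 + 0.74178 + 0.55215 + 0.84892 + 0.67808) / 6 = 0.7026

0.7026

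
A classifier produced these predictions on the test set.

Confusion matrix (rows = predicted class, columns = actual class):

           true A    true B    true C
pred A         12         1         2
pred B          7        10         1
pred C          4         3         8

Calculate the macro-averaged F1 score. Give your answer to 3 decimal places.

Per-class F1 score (2·TP/(2·TP+FP+FN)):
  A: TP=12, FP=1+2=3, FN=7+4=11 → 24/38 = 0.6316
  B: TP=10, FP=7+1=8, FN=1+3=4 → 20/32 = 0.6250
  C: TP=8, FP=4+3=7, FN=2+1=3 → 16/26 = 0.6154
Macro-F1 score = mean = (0.6316 + 0.6250 + 0.6154) / 3 = 0.624

0.624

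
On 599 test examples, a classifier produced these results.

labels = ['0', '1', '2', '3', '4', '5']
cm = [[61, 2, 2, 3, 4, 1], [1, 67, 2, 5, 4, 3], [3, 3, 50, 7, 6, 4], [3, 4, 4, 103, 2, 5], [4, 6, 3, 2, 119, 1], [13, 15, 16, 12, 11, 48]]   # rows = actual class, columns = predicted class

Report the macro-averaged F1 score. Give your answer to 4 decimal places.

Per-class F1 score (2·TP/(2·TP+FP+FN)):
  0: TP=61, FP=1+3+3+4+13=24, FN=2+2+3+4+1=12 → 122/158 = 0.77215
  1: TP=67, FP=2+3+4+6+15=30, FN=1+2+5+4+3=15 → 134/179 = 0.74860
  2: TP=50, FP=2+2+4+3+16=27, FN=3+3+7+6+4=23 → 100/150 = 0.66667
  3: TP=103, FP=3+5+7+2+12=29, FN=3+4+4+2+5=18 → 206/253 = 0.81423
  4: TP=119, FP=4+4+6+2+11=27, FN=4+6+3+2+1=16 → 238/281 = 0.84698
  5: TP=48, FP=1+3+4+5+1=14, FN=13+15+16+12+11=67 → 96/177 = 0.54237
Macro-F1 score = mean = (0.77215 + 0.74860 + 0.66667 + 0.81423 + 0.84698 + 0.54237) / 6 = 0.7318

0.7318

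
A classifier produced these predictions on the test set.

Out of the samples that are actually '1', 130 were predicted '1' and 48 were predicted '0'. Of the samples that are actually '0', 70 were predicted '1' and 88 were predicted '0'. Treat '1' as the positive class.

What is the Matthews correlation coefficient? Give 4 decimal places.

MCC = (TP·TN − FP·FN) / √((TP+FP)(TP+FN)(TN+FP)(TN+FN))
Numerator = 130·88 − 70·48 = 8080
Denominator = √(200·178·158·136) = √764972800 = 27658.1417
MCC = 8080 / 27658.1417 = 0.2921

0.2921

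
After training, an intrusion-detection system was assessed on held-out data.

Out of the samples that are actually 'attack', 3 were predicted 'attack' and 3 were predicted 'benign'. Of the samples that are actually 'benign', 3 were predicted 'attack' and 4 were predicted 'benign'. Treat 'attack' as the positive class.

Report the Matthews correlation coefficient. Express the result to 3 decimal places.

MCC = (TP·TN − FP·FN) / √((TP+FP)(TP+FN)(TN+FP)(TN+FN))
Numerator = 3·4 − 3·3 = 3
Denominator = √(6·6·7·7) = √1764 = 42.0000
MCC = 3 / 42.0000 = 0.071

0.071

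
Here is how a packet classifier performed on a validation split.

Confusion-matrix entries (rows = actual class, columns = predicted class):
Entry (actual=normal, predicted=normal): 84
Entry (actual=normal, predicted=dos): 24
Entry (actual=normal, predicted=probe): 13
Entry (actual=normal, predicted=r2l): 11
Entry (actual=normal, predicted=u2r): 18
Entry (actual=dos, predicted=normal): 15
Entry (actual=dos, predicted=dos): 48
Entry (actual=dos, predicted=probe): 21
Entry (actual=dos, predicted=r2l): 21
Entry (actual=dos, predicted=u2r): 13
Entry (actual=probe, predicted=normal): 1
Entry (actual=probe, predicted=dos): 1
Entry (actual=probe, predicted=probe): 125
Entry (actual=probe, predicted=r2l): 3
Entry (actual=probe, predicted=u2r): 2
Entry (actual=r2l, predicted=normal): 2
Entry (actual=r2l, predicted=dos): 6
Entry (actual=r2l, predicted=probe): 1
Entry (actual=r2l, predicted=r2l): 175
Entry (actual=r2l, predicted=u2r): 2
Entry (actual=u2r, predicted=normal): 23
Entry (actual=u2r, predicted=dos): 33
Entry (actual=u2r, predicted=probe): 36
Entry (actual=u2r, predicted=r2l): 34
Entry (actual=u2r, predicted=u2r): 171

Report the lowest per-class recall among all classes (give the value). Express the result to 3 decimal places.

0.407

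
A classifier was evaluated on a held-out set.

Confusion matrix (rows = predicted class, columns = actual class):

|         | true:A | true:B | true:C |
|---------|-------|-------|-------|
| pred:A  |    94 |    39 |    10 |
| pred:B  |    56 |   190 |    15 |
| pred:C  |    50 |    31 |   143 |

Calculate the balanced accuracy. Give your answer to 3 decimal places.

Balanced accuracy = mean of per-class recall.
  A: recall = 94/200 = 0.4700
  B: recall = 190/260 = 0.7308
  C: recall = 143/168 = 0.8512
Mean = (0.4700 + 0.7308 + 0.8512) / 3 = 0.684

0.684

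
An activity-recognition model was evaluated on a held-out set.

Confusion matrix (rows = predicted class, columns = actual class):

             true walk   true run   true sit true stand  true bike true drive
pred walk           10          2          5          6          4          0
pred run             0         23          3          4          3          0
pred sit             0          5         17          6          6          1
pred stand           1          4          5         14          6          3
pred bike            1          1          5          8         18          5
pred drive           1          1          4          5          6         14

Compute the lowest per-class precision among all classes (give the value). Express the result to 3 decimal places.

Per-class precision (TP/(TP+FP)):
  walk: TP=10, FP=2+5+6+4+0=17 → 10/27 = 0.3704
  run: TP=23, FP=0+3+4+3+0=10 → 23/33 = 0.6970
  sit: TP=17, FP=0+5+6+6+1=18 → 17/35 = 0.4857
  stand: TP=14, FP=1+4+5+6+3=19 → 14/33 = 0.4242
  bike: TP=18, FP=1+1+5+8+5=20 → 18/38 = 0.4737
  drive: TP=14, FP=1+1+4+5+6=17 → 14/31 = 0.4516
Lowest is class 'walk' with precision = 0.370.

0.370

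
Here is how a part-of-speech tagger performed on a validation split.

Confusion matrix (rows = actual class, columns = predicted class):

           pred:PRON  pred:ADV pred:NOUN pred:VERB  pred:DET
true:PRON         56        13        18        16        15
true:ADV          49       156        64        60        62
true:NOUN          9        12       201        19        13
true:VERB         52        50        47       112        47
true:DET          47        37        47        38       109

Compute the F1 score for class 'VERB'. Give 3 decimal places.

Take TP from the diagonal, FP from the rest of the 'VERB' prediction marginal, FN from the rest of the 'VERB' actual marginal.
F1 score = 2·TP/(2·TP+FP+FN).
VERB: TP=112, FP=16+60+19+38=133, FN=52+50+47+47=196 → 224/553 = 0.4051

0.405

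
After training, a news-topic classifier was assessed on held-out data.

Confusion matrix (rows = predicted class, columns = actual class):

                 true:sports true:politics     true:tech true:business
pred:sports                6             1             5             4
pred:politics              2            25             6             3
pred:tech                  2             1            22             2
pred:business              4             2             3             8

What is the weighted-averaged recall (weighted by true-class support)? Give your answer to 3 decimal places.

Per-class recall (TP/(TP+FN)):
  sports: TP=6, FN=2+2+4=8 → 6/14 = 0.4286
  politics: TP=25, FN=1+1+2=4 → 25/29 = 0.8621
  tech: TP=22, FN=5+6+3=14 → 22/36 = 0.6111
  business: TP=8, FN=4+3+2=9 → 8/17 = 0.4706
Weighted-recall = Σ (supportᵢ/N)·recallᵢ with N=96: (14/96)·0.4286 + (29/96)·0.8621 + (36/96)·0.6111 + (17/96)·0.4706 = 0.635

0.635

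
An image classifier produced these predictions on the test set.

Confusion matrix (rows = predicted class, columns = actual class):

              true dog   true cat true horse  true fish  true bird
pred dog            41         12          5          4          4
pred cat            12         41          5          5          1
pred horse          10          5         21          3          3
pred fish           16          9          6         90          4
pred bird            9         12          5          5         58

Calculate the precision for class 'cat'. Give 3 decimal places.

0.641

Treat 'cat' as positive and all other classes as negative.
precision = TP/(TP+FP).
cat: TP=41, FP=12+5+5+1=23 → 41/64 = 0.6406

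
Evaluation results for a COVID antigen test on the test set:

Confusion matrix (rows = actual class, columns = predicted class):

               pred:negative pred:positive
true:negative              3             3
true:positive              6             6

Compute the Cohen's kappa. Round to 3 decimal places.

Observed agreement pₒ = trace/N = 9/18 = 0.5000
Expected agreement pₑ = Σ (rowᵢ·colᵢ)/N² = (6·9 + 12·9)/18² = 0.5000
κ = (pₒ − pₑ)/(1 − pₑ) = (0.5000 − 0.5000)/(1 − 0.5000) = 0.000

0.000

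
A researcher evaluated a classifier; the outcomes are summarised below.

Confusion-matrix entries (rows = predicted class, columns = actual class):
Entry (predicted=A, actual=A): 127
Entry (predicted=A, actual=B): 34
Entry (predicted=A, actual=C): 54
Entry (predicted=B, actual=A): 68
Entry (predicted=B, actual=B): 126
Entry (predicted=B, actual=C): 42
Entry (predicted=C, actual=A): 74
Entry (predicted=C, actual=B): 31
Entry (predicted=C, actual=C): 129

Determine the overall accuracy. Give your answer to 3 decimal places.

0.558

Accuracy = trace / total = (127+126+129=382) / 685 = 382/685 = 0.558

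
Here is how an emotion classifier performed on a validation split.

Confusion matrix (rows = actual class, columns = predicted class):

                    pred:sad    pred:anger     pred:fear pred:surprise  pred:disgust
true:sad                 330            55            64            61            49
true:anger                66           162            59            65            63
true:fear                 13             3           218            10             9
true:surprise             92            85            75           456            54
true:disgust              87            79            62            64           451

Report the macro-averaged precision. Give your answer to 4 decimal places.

Per-class precision (TP/(TP+FP)):
  sad: TP=330, FP=66+13+92+87=258 → 330/588 = 0.56122
  anger: TP=162, FP=55+3+85+79=222 → 162/384 = 0.42188
  fear: TP=218, FP=64+59+75+62=260 → 218/478 = 0.45607
  surprise: TP=456, FP=61+65+10+64=200 → 456/656 = 0.69512
  disgust: TP=451, FP=49+63+9+54=175 → 451/626 = 0.72045
Macro-precision = mean = (0.56122 + 0.42188 + 0.45607 + 0.69512 + 0.72045) / 5 = 0.5709

0.5709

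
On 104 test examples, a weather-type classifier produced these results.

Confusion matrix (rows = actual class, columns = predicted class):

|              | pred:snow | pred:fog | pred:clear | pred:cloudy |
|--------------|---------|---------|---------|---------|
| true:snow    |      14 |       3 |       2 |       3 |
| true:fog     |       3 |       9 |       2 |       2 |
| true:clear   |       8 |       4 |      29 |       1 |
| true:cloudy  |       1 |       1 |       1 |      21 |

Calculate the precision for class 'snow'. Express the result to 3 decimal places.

precision = TP/(TP+FP).
snow: TP=14, FP=3+8+1=12 → 14/26 = 0.5385

0.538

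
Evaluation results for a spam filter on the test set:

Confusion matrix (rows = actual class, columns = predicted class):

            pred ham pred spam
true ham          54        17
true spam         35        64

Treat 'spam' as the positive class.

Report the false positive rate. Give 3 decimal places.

FPR = FP/(FP+TN) = 17/(17+54) = 0.239

0.239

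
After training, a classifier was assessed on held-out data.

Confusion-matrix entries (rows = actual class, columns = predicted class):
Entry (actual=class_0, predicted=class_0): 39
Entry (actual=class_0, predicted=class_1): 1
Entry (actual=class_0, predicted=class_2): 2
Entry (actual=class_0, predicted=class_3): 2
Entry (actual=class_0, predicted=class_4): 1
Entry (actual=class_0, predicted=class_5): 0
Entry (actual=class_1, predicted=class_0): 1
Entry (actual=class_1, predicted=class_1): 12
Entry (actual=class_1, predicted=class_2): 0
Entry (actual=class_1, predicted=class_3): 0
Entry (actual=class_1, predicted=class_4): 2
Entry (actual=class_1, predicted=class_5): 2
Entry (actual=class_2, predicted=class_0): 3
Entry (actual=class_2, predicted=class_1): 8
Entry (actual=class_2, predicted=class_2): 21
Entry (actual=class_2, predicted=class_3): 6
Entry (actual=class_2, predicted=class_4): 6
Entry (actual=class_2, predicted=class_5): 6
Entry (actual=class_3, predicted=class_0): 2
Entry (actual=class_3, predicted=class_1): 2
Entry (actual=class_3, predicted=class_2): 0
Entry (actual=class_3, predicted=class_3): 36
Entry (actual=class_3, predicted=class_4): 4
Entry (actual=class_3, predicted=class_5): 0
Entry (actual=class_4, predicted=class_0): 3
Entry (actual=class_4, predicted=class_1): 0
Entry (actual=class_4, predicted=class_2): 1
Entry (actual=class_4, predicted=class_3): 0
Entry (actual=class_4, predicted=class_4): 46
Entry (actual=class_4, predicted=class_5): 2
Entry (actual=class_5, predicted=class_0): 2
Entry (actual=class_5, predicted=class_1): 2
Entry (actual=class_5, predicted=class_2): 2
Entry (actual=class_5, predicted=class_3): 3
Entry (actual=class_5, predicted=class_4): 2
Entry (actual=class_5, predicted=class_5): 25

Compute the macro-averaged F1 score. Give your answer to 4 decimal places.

0.7091

Per-class F1 score (2·TP/(2·TP+FP+FN)):
  class_0: TP=39, FP=1+3+2+3+2=11, FN=1+2+2+1+0=6 → 78/95 = 0.82105
  class_1: TP=12, FP=1+8+2+0+2=13, FN=1+0+0+2+2=5 → 24/42 = 0.57143
  class_2: TP=21, FP=2+0+0+1+2=5, FN=3+8+6+6+6=29 → 42/76 = 0.55263
  class_3: TP=36, FP=2+0+6+0+3=11, FN=2+2+0+4+0=8 → 72/91 = 0.79121
  class_4: TP=46, FP=1+2+6+4+2=15, FN=3+0+1+0+2=6 → 92/113 = 0.81416
  class_5: TP=25, FP=0+2+6+0+2=10, FN=2+2+2+3+2=11 → 50/71 = 0.70423
Macro-F1 score = mean = (0.82105 + 0.57143 + 0.55263 + 0.79121 + 0.81416 + 0.70423) / 6 = 0.7091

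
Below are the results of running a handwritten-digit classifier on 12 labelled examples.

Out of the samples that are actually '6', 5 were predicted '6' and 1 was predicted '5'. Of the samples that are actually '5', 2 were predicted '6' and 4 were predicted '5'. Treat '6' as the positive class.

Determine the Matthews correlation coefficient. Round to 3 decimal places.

0.507

MCC = (TP·TN − FP·FN) / √((TP+FP)(TP+FN)(TN+FP)(TN+FN))
Numerator = 5·4 − 2·1 = 18
Denominator = √(7·6·6·5) = √1260 = 35.4965
MCC = 18 / 35.4965 = 0.507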